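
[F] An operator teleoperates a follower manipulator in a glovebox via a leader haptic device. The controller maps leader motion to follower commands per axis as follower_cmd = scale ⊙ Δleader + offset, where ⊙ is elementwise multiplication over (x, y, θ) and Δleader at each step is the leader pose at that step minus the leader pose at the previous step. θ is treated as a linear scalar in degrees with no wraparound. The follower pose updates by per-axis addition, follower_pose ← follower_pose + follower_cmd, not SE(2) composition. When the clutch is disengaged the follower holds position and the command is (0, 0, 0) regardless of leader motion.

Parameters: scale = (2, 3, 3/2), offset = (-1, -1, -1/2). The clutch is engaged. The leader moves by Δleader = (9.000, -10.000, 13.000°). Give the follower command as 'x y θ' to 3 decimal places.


17.000 -31.000 19.000

axis x: 2·9.000 + -1 = 17.000
axis y: 3·-10.000 + -1 = -31.000
axis θ: 3/2·13.000 + -1/2 = 19.000


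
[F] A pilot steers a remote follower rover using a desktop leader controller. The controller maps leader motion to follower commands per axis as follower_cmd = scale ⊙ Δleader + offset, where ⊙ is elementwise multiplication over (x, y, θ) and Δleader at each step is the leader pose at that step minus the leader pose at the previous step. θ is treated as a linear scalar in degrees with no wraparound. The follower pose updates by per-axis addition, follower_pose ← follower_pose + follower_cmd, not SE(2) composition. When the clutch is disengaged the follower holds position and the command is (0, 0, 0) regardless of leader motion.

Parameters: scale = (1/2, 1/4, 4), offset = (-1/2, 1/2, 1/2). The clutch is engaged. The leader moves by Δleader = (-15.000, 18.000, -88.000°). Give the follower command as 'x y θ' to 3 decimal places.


axis x: 1/2·-15.000 + -1/2 = -8.000
axis y: 1/4·18.000 + 1/2 = 5.000
axis θ: 4·-88.000 + 1/2 = -351.500

-8.000 5.000 -351.500


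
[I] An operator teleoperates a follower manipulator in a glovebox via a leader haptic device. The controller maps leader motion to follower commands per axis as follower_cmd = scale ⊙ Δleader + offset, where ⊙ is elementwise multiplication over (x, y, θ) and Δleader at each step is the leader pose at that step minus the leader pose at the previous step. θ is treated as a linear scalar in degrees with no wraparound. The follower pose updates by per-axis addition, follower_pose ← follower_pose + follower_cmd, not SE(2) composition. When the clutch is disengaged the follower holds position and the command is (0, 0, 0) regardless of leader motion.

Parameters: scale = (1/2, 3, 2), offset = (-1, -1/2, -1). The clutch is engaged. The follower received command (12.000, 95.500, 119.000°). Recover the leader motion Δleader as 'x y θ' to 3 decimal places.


axis x: (12.000 − -1) / (1/2) = 26.000
axis y: (95.500 − -1/2) / (3) = 32.000
axis θ: (119.000 − -1) / (2) = 60.000

26.000 32.000 60.000


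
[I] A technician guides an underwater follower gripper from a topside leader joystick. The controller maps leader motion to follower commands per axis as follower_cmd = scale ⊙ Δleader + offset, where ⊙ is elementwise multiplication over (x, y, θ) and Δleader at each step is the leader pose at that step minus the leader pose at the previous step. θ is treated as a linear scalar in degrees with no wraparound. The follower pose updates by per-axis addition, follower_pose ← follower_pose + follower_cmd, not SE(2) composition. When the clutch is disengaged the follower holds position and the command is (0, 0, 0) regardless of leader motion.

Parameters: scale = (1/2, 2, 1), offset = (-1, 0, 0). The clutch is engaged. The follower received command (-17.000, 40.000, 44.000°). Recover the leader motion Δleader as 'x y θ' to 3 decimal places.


axis x: (-17.000 − -1) / (1/2) = -32.000
axis y: (40.000 − 0) / (2) = 20.000
axis θ: (44.000 − 0) / (1) = 44.000

-32.000 20.000 44.000


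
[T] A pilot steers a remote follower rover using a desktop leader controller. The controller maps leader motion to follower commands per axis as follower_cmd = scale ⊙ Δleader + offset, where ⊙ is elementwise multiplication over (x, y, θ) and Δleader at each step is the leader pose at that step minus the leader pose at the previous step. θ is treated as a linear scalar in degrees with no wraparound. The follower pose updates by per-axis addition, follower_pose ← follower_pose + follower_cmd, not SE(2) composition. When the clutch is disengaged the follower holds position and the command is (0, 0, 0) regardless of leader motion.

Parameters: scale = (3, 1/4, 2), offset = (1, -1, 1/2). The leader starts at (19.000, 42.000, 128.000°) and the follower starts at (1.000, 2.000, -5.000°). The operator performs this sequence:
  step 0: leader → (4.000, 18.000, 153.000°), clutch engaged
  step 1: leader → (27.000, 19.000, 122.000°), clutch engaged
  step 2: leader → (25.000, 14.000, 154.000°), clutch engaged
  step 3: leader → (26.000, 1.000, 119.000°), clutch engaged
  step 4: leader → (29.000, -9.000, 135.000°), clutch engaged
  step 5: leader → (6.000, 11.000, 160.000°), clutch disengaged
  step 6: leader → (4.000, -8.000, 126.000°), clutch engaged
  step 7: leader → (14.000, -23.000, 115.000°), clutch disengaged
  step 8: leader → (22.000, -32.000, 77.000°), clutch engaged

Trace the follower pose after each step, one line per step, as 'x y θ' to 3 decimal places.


-43.000 -5.000 45.500
27.000 -5.750 -16.000
22.000 -8.000 48.500
26.000 -12.250 -21.000
36.000 -15.750 11.500
36.000 -15.750 11.500
31.000 -21.500 -56.000
31.000 -21.500 -56.000
56.000 -24.750 -131.500

step 0: Δleader=(-15.000, -24.000, 25.000°), engaged; cmd=(-44.000, -7.000, 50.500°) → follower=(-43.000, -5.000, 45.500°)
step 1: Δleader=(23.000, 1.000, -31.000°), engaged; cmd=(70.000, -0.750, -61.500°) → follower=(27.000, -5.750, -16.000°)
step 2: Δleader=(-2.000, -5.000, 32.000°), engaged; cmd=(-5.000, -2.250, 64.500°) → follower=(22.000, -8.000, 48.500°)
step 3: Δleader=(1.000, -13.000, -35.000°), engaged; cmd=(4.000, -4.250, -69.500°) → follower=(26.000, -12.250, -21.000°)
step 4: Δleader=(3.000, -10.000, 16.000°), engaged; cmd=(10.000, -3.500, 32.500°) → follower=(36.000, -15.750, 11.500°)
step 5: Δleader=(-23.000, 20.000, 25.000°), disengaged; cmd=(0,0,0) → follower holds at (36.000, -15.750, 11.500°)
step 6: Δleader=(-2.000, -19.000, -34.000°), engaged; cmd=(-5.000, -5.750, -67.500°) → follower=(31.000, -21.500, -56.000°)
step 7: Δleader=(10.000, -15.000, -11.000°), disengaged; cmd=(0,0,0) → follower holds at (31.000, -21.500, -56.000°)
step 8: Δleader=(8.000, -9.000, -38.000°), engaged; cmd=(25.000, -3.250, -75.500°) → follower=(56.000, -24.750, -131.500°)


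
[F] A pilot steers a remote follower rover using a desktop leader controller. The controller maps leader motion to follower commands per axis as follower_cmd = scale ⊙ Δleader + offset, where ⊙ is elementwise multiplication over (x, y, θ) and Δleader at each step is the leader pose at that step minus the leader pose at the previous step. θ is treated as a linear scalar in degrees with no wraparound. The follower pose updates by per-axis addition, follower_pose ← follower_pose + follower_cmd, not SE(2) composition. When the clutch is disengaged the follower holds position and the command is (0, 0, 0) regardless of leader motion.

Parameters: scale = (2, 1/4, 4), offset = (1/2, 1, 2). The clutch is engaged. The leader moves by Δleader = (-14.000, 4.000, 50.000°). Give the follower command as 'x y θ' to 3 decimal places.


-27.500 2.000 202.000

axis x: 2·-14.000 + 1/2 = -27.500
axis y: 1/4·4.000 + 1 = 2.000
axis θ: 4·50.000 + 2 = 202.000


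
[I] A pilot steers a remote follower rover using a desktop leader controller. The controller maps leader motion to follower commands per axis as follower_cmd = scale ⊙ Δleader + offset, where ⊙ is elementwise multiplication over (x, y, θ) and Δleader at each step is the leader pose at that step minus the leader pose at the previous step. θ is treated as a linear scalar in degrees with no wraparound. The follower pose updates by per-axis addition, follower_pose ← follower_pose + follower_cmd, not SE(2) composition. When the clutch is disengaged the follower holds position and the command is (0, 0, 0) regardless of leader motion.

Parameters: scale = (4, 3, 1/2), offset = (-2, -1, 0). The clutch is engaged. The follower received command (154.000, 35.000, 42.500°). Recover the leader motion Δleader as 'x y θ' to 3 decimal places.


axis x: (154.000 − -2) / (4) = 39.000
axis y: (35.000 − -1) / (3) = 12.000
axis θ: (42.500 − 0) / (1/2) = 85.000

39.000 12.000 85.000


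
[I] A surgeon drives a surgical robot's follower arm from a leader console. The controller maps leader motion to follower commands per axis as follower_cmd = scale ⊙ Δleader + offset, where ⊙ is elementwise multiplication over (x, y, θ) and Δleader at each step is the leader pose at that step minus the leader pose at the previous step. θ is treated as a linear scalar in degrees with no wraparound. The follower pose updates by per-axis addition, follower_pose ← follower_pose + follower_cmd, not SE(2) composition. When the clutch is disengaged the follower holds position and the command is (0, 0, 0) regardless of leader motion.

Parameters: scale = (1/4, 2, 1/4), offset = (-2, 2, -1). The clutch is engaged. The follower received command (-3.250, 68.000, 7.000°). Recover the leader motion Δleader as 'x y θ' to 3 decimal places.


axis x: (-3.250 − -2) / (1/4) = -5.000
axis y: (68.000 − 2) / (2) = 33.000
axis θ: (7.000 − -1) / (1/4) = 32.000

-5.000 33.000 32.000


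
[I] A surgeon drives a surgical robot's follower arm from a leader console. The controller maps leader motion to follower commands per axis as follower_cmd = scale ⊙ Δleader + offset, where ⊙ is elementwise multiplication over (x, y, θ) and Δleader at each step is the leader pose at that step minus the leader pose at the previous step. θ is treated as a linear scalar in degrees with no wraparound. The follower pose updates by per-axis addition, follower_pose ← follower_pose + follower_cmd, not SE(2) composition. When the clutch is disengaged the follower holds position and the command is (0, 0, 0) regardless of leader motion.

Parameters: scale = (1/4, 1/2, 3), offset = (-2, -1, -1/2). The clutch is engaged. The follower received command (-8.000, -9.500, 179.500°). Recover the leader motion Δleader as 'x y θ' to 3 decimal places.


axis x: (-8.000 − -2) / (1/4) = -24.000
axis y: (-9.500 − -1) / (1/2) = -17.000
axis θ: (179.500 − -1/2) / (3) = 60.000

-24.000 -17.000 60.000


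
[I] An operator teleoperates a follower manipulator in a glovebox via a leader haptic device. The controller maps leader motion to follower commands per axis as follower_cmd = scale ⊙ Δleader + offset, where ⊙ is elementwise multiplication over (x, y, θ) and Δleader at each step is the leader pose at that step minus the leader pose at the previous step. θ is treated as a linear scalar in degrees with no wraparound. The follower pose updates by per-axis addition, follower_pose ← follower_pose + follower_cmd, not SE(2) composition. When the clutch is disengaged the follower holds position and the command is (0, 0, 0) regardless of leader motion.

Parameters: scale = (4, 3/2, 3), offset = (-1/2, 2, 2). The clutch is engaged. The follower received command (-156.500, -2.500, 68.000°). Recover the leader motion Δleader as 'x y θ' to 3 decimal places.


axis x: (-156.500 − -1/2) / (4) = -39.000
axis y: (-2.500 − 2) / (3/2) = -3.000
axis θ: (68.000 − 2) / (3) = 22.000

-39.000 -3.000 22.000


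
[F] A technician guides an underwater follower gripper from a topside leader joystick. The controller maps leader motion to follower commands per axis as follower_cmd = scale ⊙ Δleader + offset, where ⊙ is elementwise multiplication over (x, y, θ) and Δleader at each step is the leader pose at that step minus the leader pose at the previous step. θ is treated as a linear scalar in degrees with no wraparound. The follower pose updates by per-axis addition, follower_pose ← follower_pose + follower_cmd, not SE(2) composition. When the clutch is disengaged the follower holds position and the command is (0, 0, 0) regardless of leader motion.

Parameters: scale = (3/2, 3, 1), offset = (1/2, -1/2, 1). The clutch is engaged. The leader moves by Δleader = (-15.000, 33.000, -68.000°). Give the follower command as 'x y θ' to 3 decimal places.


axis x: 3/2·-15.000 + 1/2 = -22.000
axis y: 3·33.000 + -1/2 = 98.500
axis θ: 1·-68.000 + 1 = -67.000

-22.000 98.500 -67.000


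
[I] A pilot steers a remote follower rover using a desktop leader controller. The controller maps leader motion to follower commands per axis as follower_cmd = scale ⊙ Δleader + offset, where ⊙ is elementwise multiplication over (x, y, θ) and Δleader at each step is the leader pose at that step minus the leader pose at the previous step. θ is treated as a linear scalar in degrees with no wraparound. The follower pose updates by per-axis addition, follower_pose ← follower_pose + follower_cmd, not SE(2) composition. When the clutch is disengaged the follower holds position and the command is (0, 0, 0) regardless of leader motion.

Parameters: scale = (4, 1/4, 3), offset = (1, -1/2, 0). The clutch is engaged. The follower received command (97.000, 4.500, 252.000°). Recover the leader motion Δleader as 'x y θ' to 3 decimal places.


24.000 20.000 84.000

axis x: (97.000 − 1) / (4) = 24.000
axis y: (4.500 − -1/2) / (1/4) = 20.000
axis θ: (252.000 − 0) / (3) = 84.000


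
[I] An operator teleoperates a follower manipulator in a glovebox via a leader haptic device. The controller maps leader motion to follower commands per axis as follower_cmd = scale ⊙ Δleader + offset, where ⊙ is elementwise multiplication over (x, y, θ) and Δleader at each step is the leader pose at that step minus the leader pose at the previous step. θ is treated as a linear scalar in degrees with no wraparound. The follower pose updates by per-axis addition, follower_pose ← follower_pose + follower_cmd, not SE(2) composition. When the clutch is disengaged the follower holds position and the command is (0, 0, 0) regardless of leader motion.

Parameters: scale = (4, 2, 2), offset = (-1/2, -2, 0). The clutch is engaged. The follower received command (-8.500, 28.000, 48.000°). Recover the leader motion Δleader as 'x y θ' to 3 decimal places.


axis x: (-8.500 − -1/2) / (4) = -2.000
axis y: (28.000 − -2) / (2) = 15.000
axis θ: (48.000 − 0) / (2) = 24.000

-2.000 15.000 24.000


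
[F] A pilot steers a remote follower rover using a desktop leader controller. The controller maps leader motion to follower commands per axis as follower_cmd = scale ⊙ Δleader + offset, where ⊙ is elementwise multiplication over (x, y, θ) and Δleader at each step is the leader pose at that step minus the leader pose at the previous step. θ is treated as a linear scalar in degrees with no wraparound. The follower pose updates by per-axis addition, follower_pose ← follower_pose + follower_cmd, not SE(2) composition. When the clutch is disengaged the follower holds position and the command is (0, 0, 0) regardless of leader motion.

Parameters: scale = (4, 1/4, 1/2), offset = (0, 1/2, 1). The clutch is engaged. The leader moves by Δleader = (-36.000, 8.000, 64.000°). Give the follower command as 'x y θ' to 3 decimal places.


-144.000 2.500 33.000

axis x: 4·-36.000 + 0 = -144.000
axis y: 1/4·8.000 + 1/2 = 2.500
axis θ: 1/2·64.000 + 1 = 33.000


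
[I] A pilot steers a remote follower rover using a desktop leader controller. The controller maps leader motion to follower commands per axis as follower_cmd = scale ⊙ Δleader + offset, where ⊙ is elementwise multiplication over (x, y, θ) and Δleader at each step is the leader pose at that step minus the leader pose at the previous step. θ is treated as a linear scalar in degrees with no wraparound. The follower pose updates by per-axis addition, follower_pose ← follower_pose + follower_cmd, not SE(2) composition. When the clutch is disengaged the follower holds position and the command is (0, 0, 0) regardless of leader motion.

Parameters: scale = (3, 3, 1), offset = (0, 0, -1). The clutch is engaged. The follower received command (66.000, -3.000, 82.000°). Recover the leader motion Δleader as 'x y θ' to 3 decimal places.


axis x: (66.000 − 0) / (3) = 22.000
axis y: (-3.000 − 0) / (3) = -1.000
axis θ: (82.000 − -1) / (1) = 83.000

22.000 -1.000 83.000


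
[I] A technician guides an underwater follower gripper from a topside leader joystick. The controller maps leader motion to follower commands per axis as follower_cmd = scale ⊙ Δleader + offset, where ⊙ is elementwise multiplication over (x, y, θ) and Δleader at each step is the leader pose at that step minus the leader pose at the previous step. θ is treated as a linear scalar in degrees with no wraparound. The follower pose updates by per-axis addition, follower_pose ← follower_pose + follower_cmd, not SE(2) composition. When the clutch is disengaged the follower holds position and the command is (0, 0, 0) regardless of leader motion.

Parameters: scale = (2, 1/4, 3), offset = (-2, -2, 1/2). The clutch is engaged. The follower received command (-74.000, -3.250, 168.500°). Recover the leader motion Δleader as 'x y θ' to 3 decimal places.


-36.000 -5.000 56.000

axis x: (-74.000 − -2) / (2) = -36.000
axis y: (-3.250 − -2) / (1/4) = -5.000
axis θ: (168.500 − 1/2) / (3) = 56.000


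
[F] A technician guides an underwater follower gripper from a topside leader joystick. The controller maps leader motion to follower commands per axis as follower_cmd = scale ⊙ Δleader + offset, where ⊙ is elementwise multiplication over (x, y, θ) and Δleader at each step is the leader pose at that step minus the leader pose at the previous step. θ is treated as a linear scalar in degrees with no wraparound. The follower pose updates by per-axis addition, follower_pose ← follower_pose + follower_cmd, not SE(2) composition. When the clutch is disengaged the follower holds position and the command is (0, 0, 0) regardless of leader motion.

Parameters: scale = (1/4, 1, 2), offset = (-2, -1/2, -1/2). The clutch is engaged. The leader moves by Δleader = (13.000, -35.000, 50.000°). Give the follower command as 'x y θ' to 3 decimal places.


1.250 -35.500 99.500

axis x: 1/4·13.000 + -2 = 1.250
axis y: 1·-35.000 + -1/2 = -35.500
axis θ: 2·50.000 + -1/2 = 99.500


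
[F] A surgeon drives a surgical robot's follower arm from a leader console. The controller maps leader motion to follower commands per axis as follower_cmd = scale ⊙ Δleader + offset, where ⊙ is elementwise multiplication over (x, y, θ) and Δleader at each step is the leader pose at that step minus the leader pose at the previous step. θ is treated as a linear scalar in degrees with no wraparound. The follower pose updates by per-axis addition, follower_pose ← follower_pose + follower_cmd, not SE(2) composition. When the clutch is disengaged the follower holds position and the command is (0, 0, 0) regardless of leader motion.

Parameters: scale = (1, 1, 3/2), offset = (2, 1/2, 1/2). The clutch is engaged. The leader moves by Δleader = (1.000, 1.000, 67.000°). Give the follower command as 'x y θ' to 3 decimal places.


axis x: 1·1.000 + 2 = 3.000
axis y: 1·1.000 + 1/2 = 1.500
axis θ: 3/2·67.000 + 1/2 = 101.000

3.000 1.500 101.000


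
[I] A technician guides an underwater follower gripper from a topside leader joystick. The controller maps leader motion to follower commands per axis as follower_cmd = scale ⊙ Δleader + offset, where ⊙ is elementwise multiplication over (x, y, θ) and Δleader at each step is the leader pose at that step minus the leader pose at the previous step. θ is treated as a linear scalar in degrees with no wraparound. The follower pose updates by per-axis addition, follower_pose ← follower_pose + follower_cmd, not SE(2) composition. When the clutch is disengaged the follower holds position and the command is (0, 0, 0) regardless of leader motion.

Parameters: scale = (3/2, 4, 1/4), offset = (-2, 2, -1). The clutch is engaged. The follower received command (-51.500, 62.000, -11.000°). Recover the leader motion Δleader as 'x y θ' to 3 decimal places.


axis x: (-51.500 − -2) / (3/2) = -33.000
axis y: (62.000 − 2) / (4) = 15.000
axis θ: (-11.000 − -1) / (1/4) = -40.000

-33.000 15.000 -40.000


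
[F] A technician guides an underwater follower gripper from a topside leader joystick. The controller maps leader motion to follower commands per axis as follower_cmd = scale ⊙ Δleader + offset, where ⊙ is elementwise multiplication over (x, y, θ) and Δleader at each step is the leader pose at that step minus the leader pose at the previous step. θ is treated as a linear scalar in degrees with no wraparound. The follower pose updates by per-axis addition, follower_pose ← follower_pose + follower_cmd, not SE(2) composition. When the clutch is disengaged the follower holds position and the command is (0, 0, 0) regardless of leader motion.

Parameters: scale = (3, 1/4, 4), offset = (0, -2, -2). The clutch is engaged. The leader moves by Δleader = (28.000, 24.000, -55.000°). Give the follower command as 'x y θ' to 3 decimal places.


axis x: 3·28.000 + 0 = 84.000
axis y: 1/4·24.000 + -2 = 4.000
axis θ: 4·-55.000 + -2 = -222.000

84.000 4.000 -222.000


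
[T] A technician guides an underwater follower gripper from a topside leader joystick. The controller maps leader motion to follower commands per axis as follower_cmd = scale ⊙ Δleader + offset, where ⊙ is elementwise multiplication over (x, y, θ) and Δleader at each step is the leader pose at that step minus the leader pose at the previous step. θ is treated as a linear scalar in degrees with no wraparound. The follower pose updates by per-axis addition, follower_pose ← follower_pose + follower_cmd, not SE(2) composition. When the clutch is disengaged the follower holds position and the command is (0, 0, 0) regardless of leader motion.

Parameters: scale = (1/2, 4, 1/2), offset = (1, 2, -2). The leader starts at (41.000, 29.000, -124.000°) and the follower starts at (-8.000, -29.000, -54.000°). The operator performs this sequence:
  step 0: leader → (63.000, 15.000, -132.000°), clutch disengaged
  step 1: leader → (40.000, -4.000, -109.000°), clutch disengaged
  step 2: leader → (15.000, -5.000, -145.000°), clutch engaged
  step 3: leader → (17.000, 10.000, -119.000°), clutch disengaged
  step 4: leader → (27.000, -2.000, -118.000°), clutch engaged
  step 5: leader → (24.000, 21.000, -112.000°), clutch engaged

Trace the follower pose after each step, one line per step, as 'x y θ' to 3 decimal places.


-8.000 -29.000 -54.000
-8.000 -29.000 -54.000
-19.500 -31.000 -74.000
-19.500 -31.000 -74.000
-13.500 -77.000 -75.500
-14.000 17.000 -74.500

step 0: Δleader=(22.000, -14.000, -8.000°), disengaged; cmd=(0,0,0) → follower holds at (-8.000, -29.000, -54.000°)
step 1: Δleader=(-23.000, -19.000, 23.000°), disengaged; cmd=(0,0,0) → follower holds at (-8.000, -29.000, -54.000°)
step 2: Δleader=(-25.000, -1.000, -36.000°), engaged; cmd=(-11.500, -2.000, -20.000°) → follower=(-19.500, -31.000, -74.000°)
step 3: Δleader=(2.000, 15.000, 26.000°), disengaged; cmd=(0,0,0) → follower holds at (-19.500, -31.000, -74.000°)
step 4: Δleader=(10.000, -12.000, 1.000°), engaged; cmd=(6.000, -46.000, -1.500°) → follower=(-13.500, -77.000, -75.500°)
step 5: Δleader=(-3.000, 23.000, 6.000°), engaged; cmd=(-0.500, 94.000, 1.000°) → follower=(-14.000, 17.000, -74.500°)


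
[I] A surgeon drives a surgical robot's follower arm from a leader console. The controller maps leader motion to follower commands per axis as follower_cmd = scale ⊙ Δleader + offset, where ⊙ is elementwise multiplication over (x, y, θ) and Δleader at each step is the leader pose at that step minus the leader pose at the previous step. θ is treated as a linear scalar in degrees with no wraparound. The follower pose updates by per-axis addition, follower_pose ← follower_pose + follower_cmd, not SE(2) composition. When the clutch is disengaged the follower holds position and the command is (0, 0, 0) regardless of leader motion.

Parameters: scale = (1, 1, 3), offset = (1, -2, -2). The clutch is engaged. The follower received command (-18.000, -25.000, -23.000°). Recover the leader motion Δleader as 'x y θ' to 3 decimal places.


axis x: (-18.000 − 1) / (1) = -19.000
axis y: (-25.000 − -2) / (1) = -23.000
axis θ: (-23.000 − -2) / (3) = -7.000

-19.000 -23.000 -7.000


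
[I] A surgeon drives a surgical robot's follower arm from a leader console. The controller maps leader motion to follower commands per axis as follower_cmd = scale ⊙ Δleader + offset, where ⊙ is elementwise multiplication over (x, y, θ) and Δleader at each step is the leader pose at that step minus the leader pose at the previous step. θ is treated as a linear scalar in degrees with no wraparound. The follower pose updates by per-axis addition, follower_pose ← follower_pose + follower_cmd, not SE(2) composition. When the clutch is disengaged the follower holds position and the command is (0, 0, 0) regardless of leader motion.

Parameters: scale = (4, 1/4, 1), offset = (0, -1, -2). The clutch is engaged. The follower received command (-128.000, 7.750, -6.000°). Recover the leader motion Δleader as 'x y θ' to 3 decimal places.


-32.000 35.000 -4.000

axis x: (-128.000 − 0) / (4) = -32.000
axis y: (7.750 − -1) / (1/4) = 35.000
axis θ: (-6.000 − -2) / (1) = -4.000


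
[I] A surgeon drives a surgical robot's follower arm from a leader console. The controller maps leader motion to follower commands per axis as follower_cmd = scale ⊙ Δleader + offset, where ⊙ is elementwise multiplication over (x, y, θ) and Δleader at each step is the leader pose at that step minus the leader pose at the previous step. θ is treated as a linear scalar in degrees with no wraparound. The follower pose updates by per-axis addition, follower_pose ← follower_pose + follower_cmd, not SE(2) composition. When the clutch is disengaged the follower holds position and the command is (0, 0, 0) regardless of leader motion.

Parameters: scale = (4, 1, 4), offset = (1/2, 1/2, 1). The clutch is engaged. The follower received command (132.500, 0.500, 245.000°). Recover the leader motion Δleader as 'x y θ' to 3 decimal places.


axis x: (132.500 − 1/2) / (4) = 33.000
axis y: (0.500 − 1/2) / (1) = 0.000
axis θ: (245.000 − 1) / (4) = 61.000

33.000 0.000 61.000


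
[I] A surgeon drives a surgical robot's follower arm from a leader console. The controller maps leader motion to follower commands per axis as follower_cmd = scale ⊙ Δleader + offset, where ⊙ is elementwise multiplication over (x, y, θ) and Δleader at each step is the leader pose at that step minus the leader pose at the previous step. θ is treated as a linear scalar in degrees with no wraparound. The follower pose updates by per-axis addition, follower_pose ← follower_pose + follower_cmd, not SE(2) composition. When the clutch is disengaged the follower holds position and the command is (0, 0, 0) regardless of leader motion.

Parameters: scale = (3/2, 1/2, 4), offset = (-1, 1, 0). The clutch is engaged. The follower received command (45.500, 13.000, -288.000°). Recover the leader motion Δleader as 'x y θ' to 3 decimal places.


31.000 24.000 -72.000

axis x: (45.500 − -1) / (3/2) = 31.000
axis y: (13.000 − 1) / (1/2) = 24.000
axis θ: (-288.000 − 0) / (4) = -72.000


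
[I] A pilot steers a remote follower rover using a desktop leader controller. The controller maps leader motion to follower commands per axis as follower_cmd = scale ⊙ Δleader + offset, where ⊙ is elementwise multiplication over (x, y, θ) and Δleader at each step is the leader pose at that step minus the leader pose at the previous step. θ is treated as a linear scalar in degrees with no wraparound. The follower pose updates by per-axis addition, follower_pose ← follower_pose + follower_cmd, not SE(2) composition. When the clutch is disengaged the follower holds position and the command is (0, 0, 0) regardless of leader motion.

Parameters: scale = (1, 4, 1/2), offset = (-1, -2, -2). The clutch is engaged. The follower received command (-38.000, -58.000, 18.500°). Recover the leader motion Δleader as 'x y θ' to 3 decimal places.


axis x: (-38.000 − -1) / (1) = -37.000
axis y: (-58.000 − -2) / (4) = -14.000
axis θ: (18.500 − -2) / (1/2) = 41.000

-37.000 -14.000 41.000


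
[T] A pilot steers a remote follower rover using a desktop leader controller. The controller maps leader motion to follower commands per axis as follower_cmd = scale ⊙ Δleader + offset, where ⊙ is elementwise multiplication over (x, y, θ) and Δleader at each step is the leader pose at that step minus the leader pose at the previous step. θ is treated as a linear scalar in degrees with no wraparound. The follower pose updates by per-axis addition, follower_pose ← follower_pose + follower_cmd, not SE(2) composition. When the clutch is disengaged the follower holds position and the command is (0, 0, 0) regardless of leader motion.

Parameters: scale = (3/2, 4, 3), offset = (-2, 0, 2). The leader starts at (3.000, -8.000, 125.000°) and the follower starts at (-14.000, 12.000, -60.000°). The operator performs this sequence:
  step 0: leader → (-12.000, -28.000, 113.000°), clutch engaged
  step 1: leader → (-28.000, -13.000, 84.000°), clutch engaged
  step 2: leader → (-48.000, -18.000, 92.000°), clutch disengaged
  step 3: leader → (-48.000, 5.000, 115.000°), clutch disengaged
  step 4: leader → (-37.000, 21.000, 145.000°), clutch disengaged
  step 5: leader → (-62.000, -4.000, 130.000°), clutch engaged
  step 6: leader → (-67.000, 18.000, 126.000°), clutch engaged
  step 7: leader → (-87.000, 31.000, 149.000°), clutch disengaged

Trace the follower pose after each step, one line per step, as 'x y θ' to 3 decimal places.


step 0: Δleader=(-15.000, -20.000, -12.000°), engaged; cmd=(-24.500, -80.000, -34.000°) → follower=(-38.500, -68.000, -94.000°)
step 1: Δleader=(-16.000, 15.000, -29.000°), engaged; cmd=(-26.000, 60.000, -85.000°) → follower=(-64.500, -8.000, -179.000°)
step 2: Δleader=(-20.000, -5.000, 8.000°), disengaged; cmd=(0,0,0) → follower holds at (-64.500, -8.000, -179.000°)
step 3: Δleader=(0.000, 23.000, 23.000°), disengaged; cmd=(0,0,0) → follower holds at (-64.500, -8.000, -179.000°)
step 4: Δleader=(11.000, 16.000, 30.000°), disengaged; cmd=(0,0,0) → follower holds at (-64.500, -8.000, -179.000°)
step 5: Δleader=(-25.000, -25.000, -15.000°), engaged; cmd=(-39.500, -100.000, -43.000°) → follower=(-104.000, -108.000, -222.000°)
step 6: Δleader=(-5.000, 22.000, -4.000°), engaged; cmd=(-9.500, 88.000, -10.000°) → follower=(-113.500, -20.000, -232.000°)
step 7: Δleader=(-20.000, 13.000, 23.000°), disengaged; cmd=(0,0,0) → follower holds at (-113.500, -20.000, -232.000°)

-38.500 -68.000 -94.000
-64.500 -8.000 -179.000
-64.500 -8.000 -179.000
-64.500 -8.000 -179.000
-64.500 -8.000 -179.000
-104.000 -108.000 -222.000
-113.500 -20.000 -232.000
-113.500 -20.000 -232.000


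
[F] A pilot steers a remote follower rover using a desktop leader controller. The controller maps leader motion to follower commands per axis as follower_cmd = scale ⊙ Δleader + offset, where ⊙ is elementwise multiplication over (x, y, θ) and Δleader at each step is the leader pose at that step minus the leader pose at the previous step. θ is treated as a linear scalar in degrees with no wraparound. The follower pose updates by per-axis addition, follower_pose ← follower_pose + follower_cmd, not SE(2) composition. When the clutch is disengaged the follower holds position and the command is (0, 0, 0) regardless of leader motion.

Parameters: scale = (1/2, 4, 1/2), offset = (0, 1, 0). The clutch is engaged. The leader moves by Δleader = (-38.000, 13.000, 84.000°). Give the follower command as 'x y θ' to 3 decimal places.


-19.000 53.000 42.000

axis x: 1/2·-38.000 + 0 = -19.000
axis y: 4·13.000 + 1 = 53.000
axis θ: 1/2·84.000 + 0 = 42.000


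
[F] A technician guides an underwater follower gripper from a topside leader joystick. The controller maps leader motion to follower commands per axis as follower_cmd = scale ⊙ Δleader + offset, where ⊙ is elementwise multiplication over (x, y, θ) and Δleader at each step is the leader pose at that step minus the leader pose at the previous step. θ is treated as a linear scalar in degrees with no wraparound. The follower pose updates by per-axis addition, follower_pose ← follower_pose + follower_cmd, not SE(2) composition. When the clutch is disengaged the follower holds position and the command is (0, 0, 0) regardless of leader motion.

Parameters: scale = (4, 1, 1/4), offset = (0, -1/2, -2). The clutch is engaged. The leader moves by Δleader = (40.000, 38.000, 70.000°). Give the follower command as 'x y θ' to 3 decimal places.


axis x: 4·40.000 + 0 = 160.000
axis y: 1·38.000 + -1/2 = 37.500
axis θ: 1/4·70.000 + -2 = 15.500

160.000 37.500 15.500


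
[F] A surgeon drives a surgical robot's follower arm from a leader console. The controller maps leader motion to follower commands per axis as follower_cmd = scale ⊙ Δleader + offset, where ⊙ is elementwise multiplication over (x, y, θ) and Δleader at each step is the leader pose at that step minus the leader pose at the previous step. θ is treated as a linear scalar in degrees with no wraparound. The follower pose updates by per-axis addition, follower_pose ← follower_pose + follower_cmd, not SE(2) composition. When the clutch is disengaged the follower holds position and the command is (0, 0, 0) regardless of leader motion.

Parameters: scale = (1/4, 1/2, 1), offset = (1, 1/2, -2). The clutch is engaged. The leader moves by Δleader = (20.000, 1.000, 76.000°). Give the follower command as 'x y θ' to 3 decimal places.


6.000 1.000 74.000

axis x: 1/4·20.000 + 1 = 6.000
axis y: 1/2·1.000 + 1/2 = 1.000
axis θ: 1·76.000 + -2 = 74.000


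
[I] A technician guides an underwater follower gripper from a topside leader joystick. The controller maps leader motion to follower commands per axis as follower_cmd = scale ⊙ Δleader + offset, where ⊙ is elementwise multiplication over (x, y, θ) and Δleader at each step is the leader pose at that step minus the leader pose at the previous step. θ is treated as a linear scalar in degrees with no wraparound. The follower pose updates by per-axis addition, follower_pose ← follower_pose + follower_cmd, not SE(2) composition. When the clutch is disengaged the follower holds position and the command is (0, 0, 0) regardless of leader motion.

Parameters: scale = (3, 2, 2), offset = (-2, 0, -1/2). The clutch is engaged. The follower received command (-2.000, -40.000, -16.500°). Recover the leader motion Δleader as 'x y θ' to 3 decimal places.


0.000 -20.000 -8.000

axis x: (-2.000 − -2) / (3) = 0.000
axis y: (-40.000 − 0) / (2) = -20.000
axis θ: (-16.500 − -1/2) / (2) = -8.000


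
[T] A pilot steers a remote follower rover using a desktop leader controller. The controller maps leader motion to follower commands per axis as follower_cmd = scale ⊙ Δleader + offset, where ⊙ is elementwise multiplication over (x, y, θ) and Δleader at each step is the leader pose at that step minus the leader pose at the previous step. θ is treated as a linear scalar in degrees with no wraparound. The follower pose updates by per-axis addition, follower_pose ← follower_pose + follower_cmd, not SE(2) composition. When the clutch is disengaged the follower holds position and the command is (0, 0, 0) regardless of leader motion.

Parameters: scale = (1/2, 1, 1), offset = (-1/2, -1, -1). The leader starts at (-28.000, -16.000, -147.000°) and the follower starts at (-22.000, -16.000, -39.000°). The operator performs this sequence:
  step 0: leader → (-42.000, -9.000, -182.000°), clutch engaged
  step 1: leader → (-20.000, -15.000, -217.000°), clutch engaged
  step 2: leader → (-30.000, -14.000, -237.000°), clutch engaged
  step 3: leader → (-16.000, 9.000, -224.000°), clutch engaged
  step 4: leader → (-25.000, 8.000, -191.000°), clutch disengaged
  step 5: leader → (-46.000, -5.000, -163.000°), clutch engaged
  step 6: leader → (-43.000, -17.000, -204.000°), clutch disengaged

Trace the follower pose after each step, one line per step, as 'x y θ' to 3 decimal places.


step 0: Δleader=(-14.000, 7.000, -35.000°), engaged; cmd=(-7.500, 6.000, -36.000°) → follower=(-29.500, -10.000, -75.000°)
step 1: Δleader=(22.000, -6.000, -35.000°), engaged; cmd=(10.500, -7.000, -36.000°) → follower=(-19.000, -17.000, -111.000°)
step 2: Δleader=(-10.000, 1.000, -20.000°), engaged; cmd=(-5.500, 0.000, -21.000°) → follower=(-24.500, -17.000, -132.000°)
step 3: Δleader=(14.000, 23.000, 13.000°), engaged; cmd=(6.500, 22.000, 12.000°) → follower=(-18.000, 5.000, -120.000°)
step 4: Δleader=(-9.000, -1.000, 33.000°), disengaged; cmd=(0,0,0) → follower holds at (-18.000, 5.000, -120.000°)
step 5: Δleader=(-21.000, -13.000, 28.000°), engaged; cmd=(-11.000, -14.000, 27.000°) → follower=(-29.000, -9.000, -93.000°)
step 6: Δleader=(3.000, -12.000, -41.000°), disengaged; cmd=(0,0,0) → follower holds at (-29.000, -9.000, -93.000°)

-29.500 -10.000 -75.000
-19.000 -17.000 -111.000
-24.500 -17.000 -132.000
-18.000 5.000 -120.000
-18.000 5.000 -120.000
-29.000 -9.000 -93.000
-29.000 -9.000 -93.000


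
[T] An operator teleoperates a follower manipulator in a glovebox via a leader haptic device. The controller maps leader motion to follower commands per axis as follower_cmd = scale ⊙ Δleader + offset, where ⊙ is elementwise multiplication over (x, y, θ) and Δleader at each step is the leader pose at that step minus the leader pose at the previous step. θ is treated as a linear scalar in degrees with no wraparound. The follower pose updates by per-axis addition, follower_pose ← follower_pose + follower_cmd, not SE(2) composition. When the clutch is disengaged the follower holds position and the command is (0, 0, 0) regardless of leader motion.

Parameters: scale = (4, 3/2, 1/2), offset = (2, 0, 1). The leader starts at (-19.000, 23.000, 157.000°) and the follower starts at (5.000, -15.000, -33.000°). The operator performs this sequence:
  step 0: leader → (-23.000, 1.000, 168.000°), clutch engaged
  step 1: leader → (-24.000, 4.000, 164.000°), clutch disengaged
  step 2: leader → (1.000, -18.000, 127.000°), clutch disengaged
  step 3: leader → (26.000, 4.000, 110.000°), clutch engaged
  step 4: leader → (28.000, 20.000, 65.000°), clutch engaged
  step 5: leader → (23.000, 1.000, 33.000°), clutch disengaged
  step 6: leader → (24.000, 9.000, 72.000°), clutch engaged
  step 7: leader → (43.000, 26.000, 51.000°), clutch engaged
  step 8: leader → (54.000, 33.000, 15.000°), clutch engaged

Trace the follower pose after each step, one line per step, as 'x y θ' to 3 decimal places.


-9.000 -48.000 -26.500
-9.000 -48.000 -26.500
-9.000 -48.000 -26.500
93.000 -15.000 -34.000
103.000 9.000 -55.500
103.000 9.000 -55.500
109.000 21.000 -35.000
187.000 46.500 -44.500
233.000 57.000 -61.500

step 0: Δleader=(-4.000, -22.000, 11.000°), engaged; cmd=(-14.000, -33.000, 6.500°) → follower=(-9.000, -48.000, -26.500°)
step 1: Δleader=(-1.000, 3.000, -4.000°), disengaged; cmd=(0,0,0) → follower holds at (-9.000, -48.000, -26.500°)
step 2: Δleader=(25.000, -22.000, -37.000°), disengaged; cmd=(0,0,0) → follower holds at (-9.000, -48.000, -26.500°)
step 3: Δleader=(25.000, 22.000, -17.000°), engaged; cmd=(102.000, 33.000, -7.500°) → follower=(93.000, -15.000, -34.000°)
step 4: Δleader=(2.000, 16.000, -45.000°), engaged; cmd=(10.000, 24.000, -21.500°) → follower=(103.000, 9.000, -55.500°)
step 5: Δleader=(-5.000, -19.000, -32.000°), disengaged; cmd=(0,0,0) → follower holds at (103.000, 9.000, -55.500°)
step 6: Δleader=(1.000, 8.000, 39.000°), engaged; cmd=(6.000, 12.000, 20.500°) → follower=(109.000, 21.000, -35.000°)
step 7: Δleader=(19.000, 17.000, -21.000°), engaged; cmd=(78.000, 25.500, -9.500°) → follower=(187.000, 46.500, -44.500°)
step 8: Δleader=(11.000, 7.000, -36.000°), engaged; cmd=(46.000, 10.500, -17.000°) → follower=(233.000, 57.000, -61.500°)
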